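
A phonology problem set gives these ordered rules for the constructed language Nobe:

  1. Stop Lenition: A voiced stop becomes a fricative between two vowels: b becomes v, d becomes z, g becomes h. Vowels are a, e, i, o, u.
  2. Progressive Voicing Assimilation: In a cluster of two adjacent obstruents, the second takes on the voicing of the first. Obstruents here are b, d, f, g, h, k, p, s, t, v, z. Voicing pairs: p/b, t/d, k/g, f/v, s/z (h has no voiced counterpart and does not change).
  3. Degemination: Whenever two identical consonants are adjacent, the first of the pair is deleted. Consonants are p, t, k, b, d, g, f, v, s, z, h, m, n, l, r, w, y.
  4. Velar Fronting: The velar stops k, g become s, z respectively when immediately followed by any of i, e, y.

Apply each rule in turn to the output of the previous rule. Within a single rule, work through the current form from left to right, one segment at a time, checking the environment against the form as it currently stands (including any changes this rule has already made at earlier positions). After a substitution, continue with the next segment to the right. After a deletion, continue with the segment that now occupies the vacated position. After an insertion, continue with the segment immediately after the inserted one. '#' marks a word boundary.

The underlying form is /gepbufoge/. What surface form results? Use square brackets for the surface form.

[zepufohe]

1 Stop Lenition: [gepbufoge] → [gepbufohe]
2 Progressive Voicing Assimilation: [gepbufohe] → [geppufohe]
3 Degemination: [geppufohe] → [gepufohe]
4 Velar Fronting: [gepufohe] → [zepufohe]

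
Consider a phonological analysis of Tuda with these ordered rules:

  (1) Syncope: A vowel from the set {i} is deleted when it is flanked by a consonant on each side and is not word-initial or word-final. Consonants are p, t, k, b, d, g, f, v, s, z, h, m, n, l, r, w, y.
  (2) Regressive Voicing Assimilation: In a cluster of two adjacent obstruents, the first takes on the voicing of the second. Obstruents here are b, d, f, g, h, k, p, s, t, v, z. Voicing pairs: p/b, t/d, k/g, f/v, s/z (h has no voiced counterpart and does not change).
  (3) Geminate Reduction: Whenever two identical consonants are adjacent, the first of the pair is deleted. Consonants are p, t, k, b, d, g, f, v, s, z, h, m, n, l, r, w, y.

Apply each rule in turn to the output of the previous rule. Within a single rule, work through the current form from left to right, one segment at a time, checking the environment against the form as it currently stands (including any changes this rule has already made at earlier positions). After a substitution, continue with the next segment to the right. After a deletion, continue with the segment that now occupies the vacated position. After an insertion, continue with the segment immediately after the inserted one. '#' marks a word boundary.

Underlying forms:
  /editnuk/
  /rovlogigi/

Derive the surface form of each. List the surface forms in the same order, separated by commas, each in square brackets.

[etnuk], [rovlogi]

/editnuk/:
  (1) Syncope: [editnuk] → [edtnuk]
  (2) Regressive Voicing Assimilation: [edtnuk] → [ettnuk]
  (3) Geminate Reduction: [ettnuk] → [etnuk]
/rovlogigi/:
  (1) Syncope: [rovlogigi] → [rovloggi]
  (2) Regressive Voicing Assimilation: no change — [rovloggi]
  (3) Geminate Reduction: [rovloggi] → [rovlogi]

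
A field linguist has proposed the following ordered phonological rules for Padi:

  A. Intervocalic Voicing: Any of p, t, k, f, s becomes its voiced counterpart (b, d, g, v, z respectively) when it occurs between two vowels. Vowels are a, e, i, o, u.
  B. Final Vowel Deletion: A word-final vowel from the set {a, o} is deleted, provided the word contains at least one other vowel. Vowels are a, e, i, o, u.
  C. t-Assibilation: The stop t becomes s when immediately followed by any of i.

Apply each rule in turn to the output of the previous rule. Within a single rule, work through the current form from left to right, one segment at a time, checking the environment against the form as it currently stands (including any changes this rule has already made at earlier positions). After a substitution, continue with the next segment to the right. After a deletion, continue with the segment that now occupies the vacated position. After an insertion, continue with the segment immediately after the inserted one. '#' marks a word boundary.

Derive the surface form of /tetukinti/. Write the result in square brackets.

A Intervocalic Voicing: [tetukinti] → [teduginti]
B Final Vowel Deletion: no change — [teduginti]
C t-Assibilation: [teduginti] → [teduginsi]

[teduginsi]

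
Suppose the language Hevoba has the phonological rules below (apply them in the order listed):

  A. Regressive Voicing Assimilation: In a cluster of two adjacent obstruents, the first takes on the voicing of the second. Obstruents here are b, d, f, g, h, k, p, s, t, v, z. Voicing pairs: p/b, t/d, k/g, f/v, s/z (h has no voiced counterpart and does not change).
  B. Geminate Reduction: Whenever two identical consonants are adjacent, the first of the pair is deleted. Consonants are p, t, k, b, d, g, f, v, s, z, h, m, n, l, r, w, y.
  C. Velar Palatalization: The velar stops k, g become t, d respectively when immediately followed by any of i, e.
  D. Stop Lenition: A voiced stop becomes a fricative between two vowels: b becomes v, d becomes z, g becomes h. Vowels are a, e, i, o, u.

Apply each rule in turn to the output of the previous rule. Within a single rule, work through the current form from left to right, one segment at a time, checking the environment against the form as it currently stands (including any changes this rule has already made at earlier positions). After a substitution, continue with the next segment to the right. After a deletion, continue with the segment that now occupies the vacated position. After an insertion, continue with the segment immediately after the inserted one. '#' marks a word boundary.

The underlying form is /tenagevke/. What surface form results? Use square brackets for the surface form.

[tenazefte]

A Regressive Voicing Assimilation: [tenagevke] → [tenagefke]
B Geminate Reduction: no change — [tenagefke]
C Velar Palatalization: [tenagefke] → [tenadefte]
D Stop Lenition: [tenadefte] → [tenazefte]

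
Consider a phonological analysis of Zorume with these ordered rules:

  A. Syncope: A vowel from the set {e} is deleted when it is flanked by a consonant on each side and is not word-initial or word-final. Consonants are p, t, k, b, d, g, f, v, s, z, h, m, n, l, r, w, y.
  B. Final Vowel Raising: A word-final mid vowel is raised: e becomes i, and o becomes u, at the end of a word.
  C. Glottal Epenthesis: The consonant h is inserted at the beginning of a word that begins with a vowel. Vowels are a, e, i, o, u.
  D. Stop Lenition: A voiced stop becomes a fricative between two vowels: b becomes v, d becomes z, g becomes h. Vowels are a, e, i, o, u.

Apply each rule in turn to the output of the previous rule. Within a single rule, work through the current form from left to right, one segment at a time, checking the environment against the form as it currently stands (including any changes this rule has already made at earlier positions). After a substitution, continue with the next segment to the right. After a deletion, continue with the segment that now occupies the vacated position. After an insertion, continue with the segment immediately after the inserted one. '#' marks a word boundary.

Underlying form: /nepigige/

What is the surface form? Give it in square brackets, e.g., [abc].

[npihihi]

A Syncope: [nepigige] → [npigige]
B Final Vowel Raising: [npigige] → [npigigi]
C Glottal Epenthesis: no change — [npigigi]
D Stop Lenition: [npigigi] → [npihihi]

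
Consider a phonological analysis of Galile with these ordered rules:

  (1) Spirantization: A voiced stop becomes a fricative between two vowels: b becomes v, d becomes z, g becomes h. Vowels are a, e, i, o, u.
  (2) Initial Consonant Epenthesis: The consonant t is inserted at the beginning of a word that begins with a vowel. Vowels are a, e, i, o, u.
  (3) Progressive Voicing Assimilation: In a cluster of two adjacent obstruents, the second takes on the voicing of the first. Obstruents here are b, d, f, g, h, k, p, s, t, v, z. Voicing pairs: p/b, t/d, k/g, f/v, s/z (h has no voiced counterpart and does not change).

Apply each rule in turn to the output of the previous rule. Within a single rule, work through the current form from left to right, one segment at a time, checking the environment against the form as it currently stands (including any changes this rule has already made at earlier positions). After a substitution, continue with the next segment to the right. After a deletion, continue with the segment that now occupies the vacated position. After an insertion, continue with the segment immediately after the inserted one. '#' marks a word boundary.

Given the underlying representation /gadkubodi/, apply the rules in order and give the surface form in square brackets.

[gadguvozi]

(1) Spirantization: [gadkubodi] → [gadkuvozi]
(2) Initial Consonant Epenthesis: no change — [gadkuvozi]
(3) Progressive Voicing Assimilation: [gadkuvozi] → [gadguvozi]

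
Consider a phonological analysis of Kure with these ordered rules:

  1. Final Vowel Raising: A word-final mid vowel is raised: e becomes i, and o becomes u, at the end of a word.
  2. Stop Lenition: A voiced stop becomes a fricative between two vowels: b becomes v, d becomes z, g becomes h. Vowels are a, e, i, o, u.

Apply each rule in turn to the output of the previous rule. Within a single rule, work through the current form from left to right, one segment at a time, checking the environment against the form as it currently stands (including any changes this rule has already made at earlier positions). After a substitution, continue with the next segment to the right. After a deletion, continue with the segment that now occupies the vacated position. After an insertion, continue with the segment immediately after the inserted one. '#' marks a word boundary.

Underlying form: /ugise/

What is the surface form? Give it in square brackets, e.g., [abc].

[uhisi]

1 Final Vowel Raising: [ugise] → [ugisi]
2 Stop Lenition: [ugisi] → [uhisi]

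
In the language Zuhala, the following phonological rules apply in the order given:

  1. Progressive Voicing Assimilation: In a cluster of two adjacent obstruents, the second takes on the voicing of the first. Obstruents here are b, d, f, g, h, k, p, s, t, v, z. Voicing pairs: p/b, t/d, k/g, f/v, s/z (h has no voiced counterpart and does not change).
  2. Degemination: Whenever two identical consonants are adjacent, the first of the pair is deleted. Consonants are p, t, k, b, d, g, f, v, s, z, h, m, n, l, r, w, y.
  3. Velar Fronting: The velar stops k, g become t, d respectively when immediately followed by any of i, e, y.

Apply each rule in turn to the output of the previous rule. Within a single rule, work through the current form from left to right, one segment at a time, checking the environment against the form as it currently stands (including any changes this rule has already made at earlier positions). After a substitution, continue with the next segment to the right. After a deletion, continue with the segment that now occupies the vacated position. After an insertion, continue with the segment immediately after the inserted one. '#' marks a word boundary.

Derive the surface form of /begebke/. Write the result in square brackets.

[bedebde]

1 Progressive Voicing Assimilation: [begebke] → [begebge]
2 Degemination: no change — [begebge]
3 Velar Fronting: [begebge] → [bedebde]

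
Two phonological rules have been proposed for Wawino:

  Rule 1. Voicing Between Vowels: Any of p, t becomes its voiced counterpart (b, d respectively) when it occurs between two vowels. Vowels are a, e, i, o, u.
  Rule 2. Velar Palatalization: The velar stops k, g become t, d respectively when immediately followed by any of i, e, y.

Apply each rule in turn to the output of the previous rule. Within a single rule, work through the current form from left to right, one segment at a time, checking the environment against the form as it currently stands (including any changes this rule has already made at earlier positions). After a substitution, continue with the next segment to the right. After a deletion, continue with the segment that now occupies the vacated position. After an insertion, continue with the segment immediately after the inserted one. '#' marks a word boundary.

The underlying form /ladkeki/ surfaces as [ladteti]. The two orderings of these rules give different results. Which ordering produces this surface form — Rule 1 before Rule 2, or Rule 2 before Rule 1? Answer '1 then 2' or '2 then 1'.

Order 1 then 2:
  1 Voicing Between Vowels: no change — [ladkeki]
  2 Velar Palatalization: [ladkeki] → [ladteti]
  result: [ladteti]
Order 2 then 1:
  2 Velar Palatalization: [ladkeki] → [ladteti]
  1 Voicing Between Vowels: [ladteti] → [ladtedi]
  result: [ladtedi]

1 then 2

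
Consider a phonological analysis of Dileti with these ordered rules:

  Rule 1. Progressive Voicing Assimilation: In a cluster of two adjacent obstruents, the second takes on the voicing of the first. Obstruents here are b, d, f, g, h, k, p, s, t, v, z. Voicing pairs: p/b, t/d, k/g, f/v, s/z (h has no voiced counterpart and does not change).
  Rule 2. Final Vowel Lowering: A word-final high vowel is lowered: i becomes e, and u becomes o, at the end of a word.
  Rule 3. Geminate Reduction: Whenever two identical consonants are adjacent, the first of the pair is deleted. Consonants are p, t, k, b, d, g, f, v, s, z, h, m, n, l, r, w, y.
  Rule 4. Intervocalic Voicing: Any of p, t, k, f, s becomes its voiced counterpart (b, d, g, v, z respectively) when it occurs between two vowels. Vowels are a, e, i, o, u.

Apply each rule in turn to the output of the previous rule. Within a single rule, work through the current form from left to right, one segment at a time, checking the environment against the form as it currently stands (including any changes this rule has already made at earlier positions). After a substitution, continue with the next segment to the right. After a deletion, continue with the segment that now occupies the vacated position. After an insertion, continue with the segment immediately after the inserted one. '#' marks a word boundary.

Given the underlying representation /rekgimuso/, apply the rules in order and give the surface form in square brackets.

Rule 1 Progressive Voicing Assimilation: [rekgimuso] → [rekkimuso]
Rule 2 Final Vowel Lowering: no change — [rekkimuso]
Rule 3 Geminate Reduction: [rekkimuso] → [rekimuso]
Rule 4 Intervocalic Voicing: [rekimuso] → [regimuzo]

[regimuzo]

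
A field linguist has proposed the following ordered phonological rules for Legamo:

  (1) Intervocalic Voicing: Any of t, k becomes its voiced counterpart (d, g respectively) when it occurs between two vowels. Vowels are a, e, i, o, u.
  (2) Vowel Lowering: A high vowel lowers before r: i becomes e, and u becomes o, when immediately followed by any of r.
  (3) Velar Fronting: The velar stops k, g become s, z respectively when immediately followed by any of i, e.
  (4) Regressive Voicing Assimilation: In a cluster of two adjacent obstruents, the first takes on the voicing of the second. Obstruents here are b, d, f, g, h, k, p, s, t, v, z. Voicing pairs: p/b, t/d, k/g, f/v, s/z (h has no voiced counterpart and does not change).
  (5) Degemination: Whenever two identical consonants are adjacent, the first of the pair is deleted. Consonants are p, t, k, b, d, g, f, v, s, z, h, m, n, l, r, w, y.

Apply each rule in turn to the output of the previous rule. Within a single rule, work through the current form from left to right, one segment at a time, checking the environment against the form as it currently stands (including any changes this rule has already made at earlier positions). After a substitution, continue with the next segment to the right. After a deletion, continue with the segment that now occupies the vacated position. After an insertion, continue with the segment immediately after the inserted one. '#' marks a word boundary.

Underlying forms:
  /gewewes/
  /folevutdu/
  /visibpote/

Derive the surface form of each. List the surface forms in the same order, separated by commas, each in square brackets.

/gewewes/:
  (1) Intervocalic Voicing: no change — [gewewes]
  (2) Vowel Lowering: no change — [gewewes]
  (3) Velar Fronting: [gewewes] → [zewewes]
  (4) Regressive Voicing Assimilation: no change — [zewewes]
  (5) Degemination: no change — [zewewes]
/folevutdu/:
  (1) Intervocalic Voicing: no change — [folevutdu]
  (2) Vowel Lowering: no change — [folevutdu]
  (3) Velar Fronting: no change — [folevutdu]
  (4) Regressive Voicing Assimilation: [folevutdu] → [folevuddu]
  (5) Degemination: [folevuddu] → [folevudu]
/visibpote/:
  (1) Intervocalic Voicing: [visibpote] → [visibpode]
  (2) Vowel Lowering: no change — [visibpode]
  (3) Velar Fronting: no change — [visibpode]
  (4) Regressive Voicing Assimilation: [visibpode] → [visippode]
  (5) Degemination: [visippode] → [visipode]

[zewewes], [folevudu], [visipode]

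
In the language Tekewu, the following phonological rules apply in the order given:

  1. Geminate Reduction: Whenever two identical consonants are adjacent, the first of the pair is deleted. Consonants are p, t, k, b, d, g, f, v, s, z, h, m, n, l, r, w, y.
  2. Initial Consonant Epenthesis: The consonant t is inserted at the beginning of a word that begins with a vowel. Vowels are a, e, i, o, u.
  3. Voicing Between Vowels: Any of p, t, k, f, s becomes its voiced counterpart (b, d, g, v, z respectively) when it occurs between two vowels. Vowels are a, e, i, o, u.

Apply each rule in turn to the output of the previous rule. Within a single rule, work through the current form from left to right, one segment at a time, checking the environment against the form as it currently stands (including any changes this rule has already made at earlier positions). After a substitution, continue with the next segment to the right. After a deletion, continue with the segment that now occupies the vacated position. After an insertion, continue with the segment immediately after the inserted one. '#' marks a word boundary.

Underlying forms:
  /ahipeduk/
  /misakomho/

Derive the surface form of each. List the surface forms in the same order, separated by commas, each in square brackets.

/ahipeduk/:
  1 Geminate Reduction: no change — [ahipeduk]
  2 Initial Consonant Epenthesis: [ahipeduk] → [tahipeduk]
  3 Voicing Between Vowels: [tahipeduk] → [tahibeduk]
/misakomho/:
  1 Geminate Reduction: no change — [misakomho]
  2 Initial Consonant Epenthesis: no change — [misakomho]
  3 Voicing Between Vowels: [misakomho] → [mizagomho]

[tahibeduk], [mizagomho]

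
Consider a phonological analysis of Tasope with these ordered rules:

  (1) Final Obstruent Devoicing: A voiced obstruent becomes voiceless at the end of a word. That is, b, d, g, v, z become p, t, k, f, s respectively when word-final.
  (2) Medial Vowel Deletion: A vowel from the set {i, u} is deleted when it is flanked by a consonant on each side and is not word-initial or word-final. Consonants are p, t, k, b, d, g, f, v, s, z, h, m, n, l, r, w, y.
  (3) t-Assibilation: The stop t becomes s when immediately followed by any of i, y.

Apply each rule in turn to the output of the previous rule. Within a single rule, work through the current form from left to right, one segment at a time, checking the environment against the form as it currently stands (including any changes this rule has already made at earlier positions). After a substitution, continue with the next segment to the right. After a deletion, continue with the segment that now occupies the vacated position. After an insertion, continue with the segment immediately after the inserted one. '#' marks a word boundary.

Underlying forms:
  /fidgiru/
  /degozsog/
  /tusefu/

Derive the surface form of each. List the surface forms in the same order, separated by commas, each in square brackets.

/fidgiru/:
  (1) Final Obstruent Devoicing: no change — [fidgiru]
  (2) Medial Vowel Deletion: [fidgiru] → [fdgru]
  (3) t-Assibilation: no change — [fdgru]
/degozsog/:
  (1) Final Obstruent Devoicing: [degozsog] → [degozsok]
  (2) Medial Vowel Deletion: no change — [degozsok]
  (3) t-Assibilation: no change — [degozsok]
/tusefu/:
  (1) Final Obstruent Devoicing: no change — [tusefu]
  (2) Medial Vowel Deletion: [tusefu] → [tsefu]
  (3) t-Assibilation: no change — [tsefu]

[fdgru], [degozsok], [tsefu]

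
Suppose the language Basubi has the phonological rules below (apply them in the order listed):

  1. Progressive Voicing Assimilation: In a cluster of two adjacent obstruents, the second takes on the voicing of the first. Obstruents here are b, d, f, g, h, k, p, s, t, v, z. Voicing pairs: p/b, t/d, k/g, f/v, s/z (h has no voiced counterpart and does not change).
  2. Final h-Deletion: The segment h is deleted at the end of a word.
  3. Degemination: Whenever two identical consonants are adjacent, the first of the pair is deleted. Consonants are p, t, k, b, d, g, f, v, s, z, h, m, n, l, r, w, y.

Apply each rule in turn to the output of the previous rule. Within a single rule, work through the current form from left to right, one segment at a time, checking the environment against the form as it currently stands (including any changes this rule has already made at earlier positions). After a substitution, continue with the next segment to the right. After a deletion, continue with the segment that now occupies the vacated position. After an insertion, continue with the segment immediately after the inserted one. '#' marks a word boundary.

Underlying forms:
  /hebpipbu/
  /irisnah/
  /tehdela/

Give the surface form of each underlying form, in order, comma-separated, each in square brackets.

/hebpipbu/:
  1 Progressive Voicing Assimilation: [hebpipbu] → [hebbippu]
  2 Final h-Deletion: no change — [hebbippu]
  3 Degemination: [hebbippu] → [hebipu]
/irisnah/:
  1 Progressive Voicing Assimilation: no change — [irisnah]
  2 Final h-Deletion: [irisnah] → [irisna]
  3 Degemination: no change — [irisna]
/tehdela/:
  1 Progressive Voicing Assimilation: [tehdela] → [tehtela]
  2 Final h-Deletion: no change — [tehtela]
  3 Degemination: no change — [tehtela]

[hebipu], [irisna], [tehtela]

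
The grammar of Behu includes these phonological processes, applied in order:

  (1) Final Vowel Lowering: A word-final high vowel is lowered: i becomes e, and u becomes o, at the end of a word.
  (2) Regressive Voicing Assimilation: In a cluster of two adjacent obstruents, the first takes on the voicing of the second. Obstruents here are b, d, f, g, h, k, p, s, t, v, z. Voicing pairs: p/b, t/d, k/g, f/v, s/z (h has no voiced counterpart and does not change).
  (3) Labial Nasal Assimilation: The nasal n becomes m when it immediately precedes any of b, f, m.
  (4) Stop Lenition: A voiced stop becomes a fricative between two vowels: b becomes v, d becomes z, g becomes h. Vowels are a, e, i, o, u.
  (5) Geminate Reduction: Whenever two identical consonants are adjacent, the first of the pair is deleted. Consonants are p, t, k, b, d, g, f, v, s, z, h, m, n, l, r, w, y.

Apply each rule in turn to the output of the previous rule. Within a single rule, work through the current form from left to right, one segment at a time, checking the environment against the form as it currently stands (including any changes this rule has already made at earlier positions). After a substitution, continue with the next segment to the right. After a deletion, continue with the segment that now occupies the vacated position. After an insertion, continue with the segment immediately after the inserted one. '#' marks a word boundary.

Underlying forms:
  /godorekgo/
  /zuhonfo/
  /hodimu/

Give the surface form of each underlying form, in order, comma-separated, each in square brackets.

[gozorego], [zuhomfo], [hozimo]

/godorekgo/:
  (1) Final Vowel Lowering: no change — [godorekgo]
  (2) Regressive Voicing Assimilation: [godorekgo] → [godoreggo]
  (3) Labial Nasal Assimilation: no change — [godoreggo]
  (4) Stop Lenition: [godoreggo] → [gozoreggo]
  (5) Geminate Reduction: [gozoreggo] → [gozorego]
/zuhonfo/:
  (1) Final Vowel Lowering: no change — [zuhonfo]
  (2) Regressive Voicing Assimilation: no change — [zuhonfo]
  (3) Labial Nasal Assimilation: [zuhonfo] → [zuhomfo]
  (4) Stop Lenition: no change — [zuhomfo]
  (5) Geminate Reduction: no change — [zuhomfo]
/hodimu/:
  (1) Final Vowel Lowering: [hodimu] → [hodimo]
  (2) Regressive Voicing Assimilation: no change — [hodimo]
  (3) Labial Nasal Assimilation: no change — [hodimo]
  (4) Stop Lenition: [hodimo] → [hozimo]
  (5) Geminate Reduction: no change — [hozimo]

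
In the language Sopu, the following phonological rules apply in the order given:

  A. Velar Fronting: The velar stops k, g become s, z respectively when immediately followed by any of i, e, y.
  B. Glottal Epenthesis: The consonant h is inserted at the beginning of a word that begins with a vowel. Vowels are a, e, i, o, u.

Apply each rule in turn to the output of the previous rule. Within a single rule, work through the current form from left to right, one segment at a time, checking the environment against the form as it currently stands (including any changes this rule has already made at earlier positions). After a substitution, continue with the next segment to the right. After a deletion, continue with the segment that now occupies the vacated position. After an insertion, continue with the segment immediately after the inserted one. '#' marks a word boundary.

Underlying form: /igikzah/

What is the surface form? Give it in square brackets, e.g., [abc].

[hizikzah]

A Velar Fronting: [igikzah] → [izikzah]
B Glottal Epenthesis: [izikzah] → [hizikzah]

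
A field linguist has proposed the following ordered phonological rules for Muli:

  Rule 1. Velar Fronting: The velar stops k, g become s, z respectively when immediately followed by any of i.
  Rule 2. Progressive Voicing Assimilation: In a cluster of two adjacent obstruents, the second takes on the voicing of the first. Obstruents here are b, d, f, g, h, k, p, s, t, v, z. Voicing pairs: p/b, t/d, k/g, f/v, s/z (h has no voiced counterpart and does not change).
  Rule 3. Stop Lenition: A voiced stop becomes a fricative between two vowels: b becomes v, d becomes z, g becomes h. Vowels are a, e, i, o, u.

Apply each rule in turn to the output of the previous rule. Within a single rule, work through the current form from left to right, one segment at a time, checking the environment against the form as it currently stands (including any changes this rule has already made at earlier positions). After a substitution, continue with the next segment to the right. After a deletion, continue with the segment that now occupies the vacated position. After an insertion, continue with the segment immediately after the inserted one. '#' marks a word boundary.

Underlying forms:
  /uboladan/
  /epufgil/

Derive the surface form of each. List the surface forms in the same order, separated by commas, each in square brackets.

[uvolazan], [epufsil]

/uboladan/:
  Rule 1 Velar Fronting: no change — [uboladan]
  Rule 2 Progressive Voicing Assimilation: no change — [uboladan]
  Rule 3 Stop Lenition: [uboladan] → [uvolazan]
/epufgil/:
  Rule 1 Velar Fronting: [epufgil] → [epufzil]
  Rule 2 Progressive Voicing Assimilation: [epufzil] → [epufsil]
  Rule 3 Stop Lenition: no change — [epufsil]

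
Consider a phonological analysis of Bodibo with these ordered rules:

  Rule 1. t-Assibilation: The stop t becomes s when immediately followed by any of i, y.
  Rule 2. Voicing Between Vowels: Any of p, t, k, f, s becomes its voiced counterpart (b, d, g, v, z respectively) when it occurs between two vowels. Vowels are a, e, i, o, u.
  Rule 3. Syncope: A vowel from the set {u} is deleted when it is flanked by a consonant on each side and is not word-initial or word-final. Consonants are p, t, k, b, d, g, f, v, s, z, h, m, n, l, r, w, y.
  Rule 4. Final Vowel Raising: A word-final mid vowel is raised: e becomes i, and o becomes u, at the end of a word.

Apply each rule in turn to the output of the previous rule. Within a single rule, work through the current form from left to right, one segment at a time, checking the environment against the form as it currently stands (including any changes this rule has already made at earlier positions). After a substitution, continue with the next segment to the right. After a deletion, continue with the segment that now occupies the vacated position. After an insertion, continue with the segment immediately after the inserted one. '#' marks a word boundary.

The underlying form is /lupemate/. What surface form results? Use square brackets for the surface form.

[lbemadi]

Rule 1 t-Assibilation: no change — [lupemate]
Rule 2 Voicing Between Vowels: [lupemate] → [lubemade]
Rule 3 Syncope: [lubemade] → [lbemade]
Rule 4 Final Vowel Raising: [lbemade] → [lbemadi]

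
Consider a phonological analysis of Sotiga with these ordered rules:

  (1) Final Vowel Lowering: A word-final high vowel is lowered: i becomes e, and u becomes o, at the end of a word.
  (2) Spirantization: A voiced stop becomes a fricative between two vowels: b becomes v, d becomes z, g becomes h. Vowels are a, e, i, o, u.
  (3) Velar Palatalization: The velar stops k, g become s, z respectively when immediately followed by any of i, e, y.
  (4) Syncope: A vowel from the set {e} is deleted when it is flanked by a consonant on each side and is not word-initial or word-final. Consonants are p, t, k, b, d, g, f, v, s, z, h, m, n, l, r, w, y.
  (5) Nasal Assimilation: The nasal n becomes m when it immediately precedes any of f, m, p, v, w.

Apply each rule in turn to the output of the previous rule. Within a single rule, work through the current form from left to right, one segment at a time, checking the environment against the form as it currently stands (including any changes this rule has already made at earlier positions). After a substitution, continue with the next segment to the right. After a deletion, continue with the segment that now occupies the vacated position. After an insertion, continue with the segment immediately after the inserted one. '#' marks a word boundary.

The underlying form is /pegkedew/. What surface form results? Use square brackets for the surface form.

[pgszw]

(1) Final Vowel Lowering: no change — [pegkedew]
(2) Spirantization: [pegkedew] → [pegkezew]
(3) Velar Palatalization: [pegkezew] → [pegsezew]
(4) Syncope: [pegsezew] → [pgszw]
(5) Nasal Assimilation: no change — [pgszw]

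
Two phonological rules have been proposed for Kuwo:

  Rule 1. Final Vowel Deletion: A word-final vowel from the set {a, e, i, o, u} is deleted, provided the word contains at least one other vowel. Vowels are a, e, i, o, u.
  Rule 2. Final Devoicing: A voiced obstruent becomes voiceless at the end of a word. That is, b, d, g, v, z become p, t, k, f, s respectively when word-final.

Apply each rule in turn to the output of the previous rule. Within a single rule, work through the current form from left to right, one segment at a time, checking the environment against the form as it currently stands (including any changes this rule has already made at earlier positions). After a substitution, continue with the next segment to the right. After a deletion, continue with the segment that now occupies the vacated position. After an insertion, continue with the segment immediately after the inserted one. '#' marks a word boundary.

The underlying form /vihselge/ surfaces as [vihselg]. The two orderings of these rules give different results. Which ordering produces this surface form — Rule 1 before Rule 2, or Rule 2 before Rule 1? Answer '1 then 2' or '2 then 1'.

2 then 1

Order 1 then 2:
  1 Final Vowel Deletion: [vihselge] → [vihselg]
  2 Final Devoicing: [vihselg] → [vihselk]
  result: [vihselk]
Order 2 then 1:
  2 Final Devoicing: no change — [vihselge]
  1 Final Vowel Deletion: [vihselge] → [vihselg]
  result: [vihselg]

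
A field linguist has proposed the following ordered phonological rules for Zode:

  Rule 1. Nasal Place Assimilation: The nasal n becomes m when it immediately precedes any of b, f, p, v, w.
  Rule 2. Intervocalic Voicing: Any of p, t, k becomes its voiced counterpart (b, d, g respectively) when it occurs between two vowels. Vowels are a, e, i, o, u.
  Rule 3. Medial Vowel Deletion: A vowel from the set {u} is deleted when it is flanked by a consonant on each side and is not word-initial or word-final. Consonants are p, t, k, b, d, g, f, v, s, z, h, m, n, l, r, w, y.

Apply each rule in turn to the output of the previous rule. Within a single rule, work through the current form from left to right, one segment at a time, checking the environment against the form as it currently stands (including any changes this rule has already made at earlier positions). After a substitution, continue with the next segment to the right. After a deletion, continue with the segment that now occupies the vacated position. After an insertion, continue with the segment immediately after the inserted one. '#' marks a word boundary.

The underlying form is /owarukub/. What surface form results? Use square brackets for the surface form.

[owargb]

Rule 1 Nasal Place Assimilation: no change — [owarukub]
Rule 2 Intervocalic Voicing: [owarukub] → [owarugub]
Rule 3 Medial Vowel Deletion: [owarugub] → [owargb]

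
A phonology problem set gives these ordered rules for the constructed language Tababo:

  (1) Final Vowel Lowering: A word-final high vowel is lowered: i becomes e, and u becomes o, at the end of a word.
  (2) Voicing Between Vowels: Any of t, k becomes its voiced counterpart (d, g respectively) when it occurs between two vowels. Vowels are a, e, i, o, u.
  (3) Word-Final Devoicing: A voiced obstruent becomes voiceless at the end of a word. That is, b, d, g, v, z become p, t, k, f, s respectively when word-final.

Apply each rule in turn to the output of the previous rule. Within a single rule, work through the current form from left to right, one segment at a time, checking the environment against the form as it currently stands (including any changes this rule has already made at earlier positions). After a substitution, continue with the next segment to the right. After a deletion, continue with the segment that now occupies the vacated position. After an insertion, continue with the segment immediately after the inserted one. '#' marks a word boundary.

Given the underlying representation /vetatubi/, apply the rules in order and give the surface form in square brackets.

[vedadube]

(1) Final Vowel Lowering: [vetatubi] → [vetatube]
(2) Voicing Between Vowels: [vetatube] → [vedadube]
(3) Word-Final Devoicing: no change — [vedadube]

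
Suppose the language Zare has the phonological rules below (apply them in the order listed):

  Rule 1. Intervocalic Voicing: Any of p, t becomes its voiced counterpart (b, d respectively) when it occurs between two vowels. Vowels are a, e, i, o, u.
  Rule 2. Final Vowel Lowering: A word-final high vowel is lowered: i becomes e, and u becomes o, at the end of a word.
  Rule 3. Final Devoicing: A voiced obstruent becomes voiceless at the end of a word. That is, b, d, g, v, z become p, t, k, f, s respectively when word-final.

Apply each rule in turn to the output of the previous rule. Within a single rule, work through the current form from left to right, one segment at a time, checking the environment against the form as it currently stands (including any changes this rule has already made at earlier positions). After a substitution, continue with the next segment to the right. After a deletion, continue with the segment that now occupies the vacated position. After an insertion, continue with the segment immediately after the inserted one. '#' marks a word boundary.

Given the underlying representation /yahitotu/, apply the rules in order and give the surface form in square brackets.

[yahidodo]

Rule 1 Intervocalic Voicing: [yahitotu] → [yahidodu]
Rule 2 Final Vowel Lowering: [yahidodu] → [yahidodo]
Rule 3 Final Devoicing: no change — [yahidodo]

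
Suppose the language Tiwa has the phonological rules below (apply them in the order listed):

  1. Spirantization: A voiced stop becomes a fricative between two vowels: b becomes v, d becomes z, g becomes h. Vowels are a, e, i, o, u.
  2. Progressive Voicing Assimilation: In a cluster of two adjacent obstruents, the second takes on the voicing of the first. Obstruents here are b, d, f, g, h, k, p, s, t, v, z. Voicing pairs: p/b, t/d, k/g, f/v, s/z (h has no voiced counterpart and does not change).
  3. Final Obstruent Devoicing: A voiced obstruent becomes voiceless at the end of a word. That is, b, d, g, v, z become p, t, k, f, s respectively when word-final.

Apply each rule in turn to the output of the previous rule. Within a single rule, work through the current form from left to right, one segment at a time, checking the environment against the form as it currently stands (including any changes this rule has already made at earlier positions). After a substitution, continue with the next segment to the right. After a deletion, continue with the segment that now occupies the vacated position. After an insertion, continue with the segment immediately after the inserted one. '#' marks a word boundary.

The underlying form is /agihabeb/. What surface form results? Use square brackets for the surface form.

1 Spirantization: [agihabeb] → [ahihaveb]
2 Progressive Voicing Assimilation: no change — [ahihaveb]
3 Final Obstruent Devoicing: [ahihaveb] → [ahihavep]

[ahihavep]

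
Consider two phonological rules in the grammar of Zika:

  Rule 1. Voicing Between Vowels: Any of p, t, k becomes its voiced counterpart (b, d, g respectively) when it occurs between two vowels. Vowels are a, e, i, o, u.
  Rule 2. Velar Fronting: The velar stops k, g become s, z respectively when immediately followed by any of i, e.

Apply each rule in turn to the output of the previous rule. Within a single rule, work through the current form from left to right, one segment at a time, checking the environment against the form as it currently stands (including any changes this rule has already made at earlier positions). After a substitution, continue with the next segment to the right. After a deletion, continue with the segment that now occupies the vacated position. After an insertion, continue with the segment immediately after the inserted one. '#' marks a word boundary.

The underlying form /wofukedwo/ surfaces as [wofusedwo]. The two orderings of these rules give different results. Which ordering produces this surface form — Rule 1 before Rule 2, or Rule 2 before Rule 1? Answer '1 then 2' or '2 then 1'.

Order 1 then 2:
  1 Voicing Between Vowels: [wofukedwo] → [wofugedwo]
  2 Velar Fronting: [wofugedwo] → [wofuzedwo]
  result: [wofuzedwo]
Order 2 then 1:
  2 Velar Fronting: [wofukedwo] → [wofusedwo]
  1 Voicing Between Vowels: no change — [wofusedwo]
  result: [wofusedwo]

2 then 1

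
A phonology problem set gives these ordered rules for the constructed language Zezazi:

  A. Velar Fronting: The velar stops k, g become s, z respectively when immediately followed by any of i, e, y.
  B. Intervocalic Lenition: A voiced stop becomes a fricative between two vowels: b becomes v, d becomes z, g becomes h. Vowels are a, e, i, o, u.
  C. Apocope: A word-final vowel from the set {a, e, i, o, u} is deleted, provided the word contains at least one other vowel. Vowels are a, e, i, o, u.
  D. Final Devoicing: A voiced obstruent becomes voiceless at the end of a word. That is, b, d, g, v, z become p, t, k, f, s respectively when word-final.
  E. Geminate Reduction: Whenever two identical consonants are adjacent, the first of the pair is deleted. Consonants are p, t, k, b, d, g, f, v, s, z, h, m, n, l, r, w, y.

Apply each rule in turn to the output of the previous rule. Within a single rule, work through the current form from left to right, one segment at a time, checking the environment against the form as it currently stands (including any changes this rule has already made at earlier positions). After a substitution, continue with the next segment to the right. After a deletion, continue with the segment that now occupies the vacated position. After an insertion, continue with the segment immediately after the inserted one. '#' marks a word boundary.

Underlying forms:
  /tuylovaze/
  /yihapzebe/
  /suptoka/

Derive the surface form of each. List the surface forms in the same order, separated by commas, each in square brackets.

[tuylovas], [yihapzef], [suptok]

/tuylovaze/:
  A Velar Fronting: no change — [tuylovaze]
  B Intervocalic Lenition: no change — [tuylovaze]
  C Apocope: [tuylovaze] → [tuylovaz]
  D Final Devoicing: [tuylovaz] → [tuylovas]
  E Geminate Reduction: no change — [tuylovas]
/yihapzebe/:
  A Velar Fronting: no change — [yihapzebe]
  B Intervocalic Lenition: [yihapzebe] → [yihapzeve]
  C Apocope: [yihapzeve] → [yihapzev]
  D Final Devoicing: [yihapzev] → [yihapzef]
  E Geminate Reduction: no change — [yihapzef]
/suptoka/:
  A Velar Fronting: no change — [suptoka]
  B Intervocalic Lenition: no change — [suptoka]
  C Apocope: [suptoka] → [suptok]
  D Final Devoicing: no change — [suptok]
  E Geminate Reduction: no change — [suptok]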